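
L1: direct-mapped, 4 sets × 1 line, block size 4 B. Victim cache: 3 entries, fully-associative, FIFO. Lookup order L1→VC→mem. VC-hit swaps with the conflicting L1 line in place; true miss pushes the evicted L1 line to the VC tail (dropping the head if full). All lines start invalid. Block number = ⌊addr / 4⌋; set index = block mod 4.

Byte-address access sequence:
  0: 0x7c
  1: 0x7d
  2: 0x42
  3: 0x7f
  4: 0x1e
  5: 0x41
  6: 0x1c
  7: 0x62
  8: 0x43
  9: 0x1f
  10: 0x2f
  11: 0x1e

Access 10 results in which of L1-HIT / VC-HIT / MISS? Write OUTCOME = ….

OUTCOME = MISS

0: 0x7c (blk 31, set 3) → MISS  vc=[]
1: 0x7d (blk 31, set 3) → L1-HIT  vc=[]
2: 0x42 (blk 16, set 0) → MISS  vc=[]
3: 0x7f (blk 31, set 3) → L1-HIT  vc=[]
4: 0x1e (blk 7, set 3) → MISS  vc=[31]
5: 0x41 (blk 16, set 0) → L1-HIT  vc=[31]
6: 0x1c (blk 7, set 3) → L1-HIT  vc=[31]
7: 0x62 (blk 24, set 0) → MISS  vc=[31, 16]
8: 0x43 (blk 16, set 0) → VC-HIT  vc=[31, 24]
9: 0x1f (blk 7, set 3) → L1-HIT  vc=[31, 24]
10: 0x2f (blk 11, set 3) → MISS  vc=[31, 24, 7]
11: 0x1e (blk 7, set 3) → VC-HIT  vc=[31, 24, 11]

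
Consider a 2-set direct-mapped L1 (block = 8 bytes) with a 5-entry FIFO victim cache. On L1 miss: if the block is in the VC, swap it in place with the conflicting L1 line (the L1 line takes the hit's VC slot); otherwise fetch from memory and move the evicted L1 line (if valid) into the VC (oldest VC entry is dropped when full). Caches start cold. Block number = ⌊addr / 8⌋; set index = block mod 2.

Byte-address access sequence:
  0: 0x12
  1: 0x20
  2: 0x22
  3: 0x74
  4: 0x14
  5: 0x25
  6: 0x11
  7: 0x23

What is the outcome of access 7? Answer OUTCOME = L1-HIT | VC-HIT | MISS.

OUTCOME = VC-HIT

  [0] addr=0x12 blk=2 s=0: MISS | VC []
  [1] addr=0x20 blk=4 s=0: MISS | VC [2]
  [2] addr=0x22 blk=4 s=0: L1-HIT | VC [2]
  [3] addr=0x74 blk=14 s=0: MISS | VC [2, 4]
  [4] addr=0x14 blk=2 s=0: VC-HIT | VC [14, 4]
  [5] addr=0x25 blk=4 s=0: VC-HIT | VC [14, 2]
  [6] addr=0x11 blk=2 s=0: VC-HIT | VC [14, 4]
  [7] addr=0x23 blk=4 s=0: VC-HIT | VC [14, 2]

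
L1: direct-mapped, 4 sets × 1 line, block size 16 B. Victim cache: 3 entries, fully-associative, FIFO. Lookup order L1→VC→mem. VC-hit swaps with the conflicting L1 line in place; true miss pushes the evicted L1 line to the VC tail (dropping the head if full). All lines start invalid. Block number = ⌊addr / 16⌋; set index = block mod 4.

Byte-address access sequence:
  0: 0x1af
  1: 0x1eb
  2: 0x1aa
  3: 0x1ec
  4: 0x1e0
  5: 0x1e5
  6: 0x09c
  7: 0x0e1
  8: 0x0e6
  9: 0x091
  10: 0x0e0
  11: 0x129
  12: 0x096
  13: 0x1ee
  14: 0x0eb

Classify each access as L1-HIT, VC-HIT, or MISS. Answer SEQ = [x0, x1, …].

SEQ = [MISS, MISS, VC-HIT, VC-HIT, L1-HIT, L1-HIT, MISS, MISS, L1-HIT, L1-HIT, L1-HIT, MISS, L1-HIT, VC-HIT, VC-HIT]

#0 0x1af→b26/s2 MISS; vc=[]
#1 0x1eb→b30/s2 MISS; vc=[26]
#2 0x1aa→b26/s2 VC-HIT; vc=[30]
#3 0x1ec→b30/s2 VC-HIT; vc=[26]
#4 0x1e0→b30/s2 L1-HIT; vc=[26]
#5 0x1e5→b30/s2 L1-HIT; vc=[26]
#6 0x9c→b9/s1 MISS; vc=[26]
#7 0xe1→b14/s2 MISS; vc=[26,30]
#8 0xe6→b14/s2 L1-HIT; vc=[26,30]
#9 0x91→b9/s1 L1-HIT; vc=[26,30]
#10 0xe0→b14/s2 L1-HIT; vc=[26,30]
#11 0x129→b18/s2 MISS; vc=[26,30,14]
#12 0x96→b9/s1 L1-HIT; vc=[26,30,14]
#13 0x1ee→b30/s2 VC-HIT; vc=[26,18,14]
#14 0xeb→b14/s2 VC-HIT; vc=[26,18,30]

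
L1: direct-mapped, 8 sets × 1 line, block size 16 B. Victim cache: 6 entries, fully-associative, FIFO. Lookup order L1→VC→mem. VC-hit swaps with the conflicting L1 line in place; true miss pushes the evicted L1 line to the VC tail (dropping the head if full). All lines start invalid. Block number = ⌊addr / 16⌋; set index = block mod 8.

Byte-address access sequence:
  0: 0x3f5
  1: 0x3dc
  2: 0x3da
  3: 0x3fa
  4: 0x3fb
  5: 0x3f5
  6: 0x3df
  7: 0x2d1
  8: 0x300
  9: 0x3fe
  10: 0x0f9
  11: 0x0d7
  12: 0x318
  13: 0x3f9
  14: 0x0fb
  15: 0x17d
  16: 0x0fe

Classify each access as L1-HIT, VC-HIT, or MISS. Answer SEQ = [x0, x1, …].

0: 0x3f5 (blk 63, set 7) → MISS  vc=[]
1: 0x3dc (blk 61, set 5) → MISS  vc=[]
2: 0x3da (blk 61, set 5) → L1-HIT  vc=[]
3: 0x3fa (blk 63, set 7) → L1-HIT  vc=[]
4: 0x3fb (blk 63, set 7) → L1-HIT  vc=[]
5: 0x3f5 (blk 63, set 7) → L1-HIT  vc=[]
6: 0x3df (blk 61, set 5) → L1-HIT  vc=[]
7: 0x2d1 (blk 45, set 5) → MISS  vc=[61]
8: 0x300 (blk 48, set 0) → MISS  vc=[61]
9: 0x3fe (blk 63, set 7) → L1-HIT  vc=[61]
10: 0xf9 (blk 15, set 7) → MISS  vc=[61, 63]
11: 0xd7 (blk 13, set 5) → MISS  vc=[61, 63, 45]
12: 0x318 (blk 49, set 1) → MISS  vc=[61, 63, 45]
13: 0x3f9 (blk 63, set 7) → VC-HIT  vc=[61, 15, 45]
14: 0xfb (blk 15, set 7) → VC-HIT  vc=[61, 63, 45]
15: 0x17d (blk 23, set 7) → MISS  vc=[61, 63, 45, 15]
16: 0xfe (blk 15, set 7) → VC-HIT  vc=[61, 63, 45, 23]

SEQ = [MISS, MISS, L1-HIT, L1-HIT, L1-HIT, L1-HIT, L1-HIT, MISS, MISS, L1-HIT, MISS, MISS, MISS, VC-HIT, VC-HIT, MISS, VC-HIT]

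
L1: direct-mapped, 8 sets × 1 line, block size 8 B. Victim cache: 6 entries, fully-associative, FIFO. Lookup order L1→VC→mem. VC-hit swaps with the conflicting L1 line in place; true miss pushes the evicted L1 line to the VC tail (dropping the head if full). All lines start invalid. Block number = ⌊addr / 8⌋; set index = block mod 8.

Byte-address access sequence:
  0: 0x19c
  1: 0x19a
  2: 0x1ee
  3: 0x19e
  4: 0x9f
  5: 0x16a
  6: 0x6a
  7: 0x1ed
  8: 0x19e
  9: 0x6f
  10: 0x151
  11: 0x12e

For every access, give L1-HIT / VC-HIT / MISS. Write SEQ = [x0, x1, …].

  [0] addr=0x19c blk=51 s=3: MISS | VC []
  [1] addr=0x19a blk=51 s=3: L1-HIT | VC []
  [2] addr=0x1ee blk=61 s=5: MISS | VC []
  [3] addr=0x19e blk=51 s=3: L1-HIT | VC []
  [4] addr=0x9f blk=19 s=3: MISS | VC [51]
  [5] addr=0x16a blk=45 s=5: MISS | VC [51, 61]
  [6] addr=0x6a blk=13 s=5: MISS | VC [51, 61, 45]
  [7] addr=0x1ed blk=61 s=5: VC-HIT | VC [51, 13, 45]
  [8] addr=0x19e blk=51 s=3: VC-HIT | VC [19, 13, 45]
  [9] addr=0x6f blk=13 s=5: VC-HIT | VC [19, 61, 45]
  [10] addr=0x151 blk=42 s=2: MISS | VC [19, 61, 45]
  [11] addr=0x12e blk=37 s=5: MISS | VC [19, 61, 45, 13]

SEQ = [MISS, L1-HIT, MISS, L1-HIT, MISS, MISS, MISS, VC-HIT, VC-HIT, VC-HIT, MISS, MISS]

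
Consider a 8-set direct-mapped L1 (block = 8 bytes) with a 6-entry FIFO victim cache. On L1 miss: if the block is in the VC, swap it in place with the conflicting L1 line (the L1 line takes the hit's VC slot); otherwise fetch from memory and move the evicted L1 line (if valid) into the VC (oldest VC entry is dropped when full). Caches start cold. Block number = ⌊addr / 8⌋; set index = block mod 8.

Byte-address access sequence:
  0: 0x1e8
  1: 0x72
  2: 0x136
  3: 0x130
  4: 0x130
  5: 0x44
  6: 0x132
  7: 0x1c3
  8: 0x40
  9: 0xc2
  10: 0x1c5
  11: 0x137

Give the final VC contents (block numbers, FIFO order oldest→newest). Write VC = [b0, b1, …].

VC = [14, 24, 8]

0: 0x1e8 (blk 61, set 5) → MISS  vc=[]
1: 0x72 (blk 14, set 6) → MISS  vc=[]
2: 0x136 (blk 38, set 6) → MISS  vc=[14]
3: 0x130 (blk 38, set 6) → L1-HIT  vc=[14]
4: 0x130 (blk 38, set 6) → L1-HIT  vc=[14]
5: 0x44 (blk 8, set 0) → MISS  vc=[14]
6: 0x132 (blk 38, set 6) → L1-HIT  vc=[14]
7: 0x1c3 (blk 56, set 0) → MISS  vc=[14, 8]
8: 0x40 (blk 8, set 0) → VC-HIT  vc=[14, 56]
9: 0xc2 (blk 24, set 0) → MISS  vc=[14, 56, 8]
10: 0x1c5 (blk 56, set 0) → VC-HIT  vc=[14, 24, 8]
11: 0x137 (blk 38, set 6) → L1-HIT  vc=[14, 24, 8]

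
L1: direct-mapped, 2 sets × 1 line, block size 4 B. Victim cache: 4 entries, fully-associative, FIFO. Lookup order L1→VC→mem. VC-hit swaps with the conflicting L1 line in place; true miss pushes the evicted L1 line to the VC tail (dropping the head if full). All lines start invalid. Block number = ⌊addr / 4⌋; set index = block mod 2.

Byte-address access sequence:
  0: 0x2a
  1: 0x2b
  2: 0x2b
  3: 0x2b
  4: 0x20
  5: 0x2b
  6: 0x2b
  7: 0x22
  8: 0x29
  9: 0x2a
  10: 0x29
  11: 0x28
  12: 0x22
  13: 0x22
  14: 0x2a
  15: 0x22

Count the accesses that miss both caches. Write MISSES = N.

0: 0x2a (blk 10, set 0) → MISS  vc=[]
1: 0x2b (blk 10, set 0) → L1-HIT  vc=[]
2: 0x2b (blk 10, set 0) → L1-HIT  vc=[]
3: 0x2b (blk 10, set 0) → L1-HIT  vc=[]
4: 0x20 (blk 8, set 0) → MISS  vc=[10]
5: 0x2b (blk 10, set 0) → VC-HIT  vc=[8]
6: 0x2b (blk 10, set 0) → L1-HIT  vc=[8]
7: 0x22 (blk 8, set 0) → VC-HIT  vc=[10]
8: 0x29 (blk 10, set 0) → VC-HIT  vc=[8]
9: 0x2a (blk 10, set 0) → L1-HIT  vc=[8]
10: 0x29 (blk 10, set 0) → L1-HIT  vc=[8]
11: 0x28 (blk 10, set 0) → L1-HIT  vc=[8]
12: 0x22 (blk 8, set 0) → VC-HIT  vc=[10]
13: 0x22 (blk 8, set 0) → L1-HIT  vc=[10]
14: 0x2a (blk 10, set 0) → VC-HIT  vc=[8]
15: 0x22 (blk 8, set 0) → VC-HIT  vc=[10]

MISSES = 2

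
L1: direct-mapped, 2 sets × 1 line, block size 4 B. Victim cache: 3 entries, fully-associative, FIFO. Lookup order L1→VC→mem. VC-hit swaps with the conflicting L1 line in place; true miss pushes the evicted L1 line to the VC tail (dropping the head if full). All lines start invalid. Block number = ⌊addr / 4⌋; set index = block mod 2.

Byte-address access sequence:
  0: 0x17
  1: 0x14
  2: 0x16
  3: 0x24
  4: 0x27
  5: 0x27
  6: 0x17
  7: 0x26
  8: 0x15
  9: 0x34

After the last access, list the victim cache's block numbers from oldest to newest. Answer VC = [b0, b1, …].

VC = [9, 5]

  [0] addr=0x17 blk=5 s=1: MISS | VC []
  [1] addr=0x14 blk=5 s=1: L1-HIT | VC []
  [2] addr=0x16 blk=5 s=1: L1-HIT | VC []
  [3] addr=0x24 blk=9 s=1: MISS | VC [5]
  [4] addr=0x27 blk=9 s=1: L1-HIT | VC [5]
  [5] addr=0x27 blk=9 s=1: L1-HIT | VC [5]
  [6] addr=0x17 blk=5 s=1: VC-HIT | VC [9]
  [7] addr=0x26 blk=9 s=1: VC-HIT | VC [5]
  [8] addr=0x15 blk=5 s=1: VC-HIT | VC [9]
  [9] addr=0x34 blk=13 s=1: MISS | VC [9, 5]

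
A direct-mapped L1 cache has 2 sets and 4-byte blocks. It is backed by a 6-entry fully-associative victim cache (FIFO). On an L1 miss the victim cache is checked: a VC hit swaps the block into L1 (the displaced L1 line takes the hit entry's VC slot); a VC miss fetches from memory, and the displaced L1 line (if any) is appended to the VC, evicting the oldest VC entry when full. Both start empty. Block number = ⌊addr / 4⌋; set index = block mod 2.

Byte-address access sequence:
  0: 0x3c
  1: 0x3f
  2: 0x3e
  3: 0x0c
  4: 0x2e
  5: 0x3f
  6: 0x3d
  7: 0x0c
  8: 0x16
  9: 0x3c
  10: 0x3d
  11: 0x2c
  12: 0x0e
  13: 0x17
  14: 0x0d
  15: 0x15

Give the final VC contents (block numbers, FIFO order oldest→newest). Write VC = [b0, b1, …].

VC = [15, 3, 11]

#0 0x3c→b15/s1 MISS; vc=[]
#1 0x3f→b15/s1 L1-HIT; vc=[]
#2 0x3e→b15/s1 L1-HIT; vc=[]
#3 0xc→b3/s1 MISS; vc=[15]
#4 0x2e→b11/s1 MISS; vc=[15,3]
#5 0x3f→b15/s1 VC-HIT; vc=[11,3]
#6 0x3d→b15/s1 L1-HIT; vc=[11,3]
#7 0xc→b3/s1 VC-HIT; vc=[11,15]
#8 0x16→b5/s1 MISS; vc=[11,15,3]
#9 0x3c→b15/s1 VC-HIT; vc=[11,5,3]
#10 0x3d→b15/s1 L1-HIT; vc=[11,5,3]
#11 0x2c→b11/s1 VC-HIT; vc=[15,5,3]
#12 0xe→b3/s1 VC-HIT; vc=[15,5,11]
#13 0x17→b5/s1 VC-HIT; vc=[15,3,11]
#14 0xd→b3/s1 VC-HIT; vc=[15,5,11]
#15 0x15→b5/s1 VC-HIT; vc=[15,3,11]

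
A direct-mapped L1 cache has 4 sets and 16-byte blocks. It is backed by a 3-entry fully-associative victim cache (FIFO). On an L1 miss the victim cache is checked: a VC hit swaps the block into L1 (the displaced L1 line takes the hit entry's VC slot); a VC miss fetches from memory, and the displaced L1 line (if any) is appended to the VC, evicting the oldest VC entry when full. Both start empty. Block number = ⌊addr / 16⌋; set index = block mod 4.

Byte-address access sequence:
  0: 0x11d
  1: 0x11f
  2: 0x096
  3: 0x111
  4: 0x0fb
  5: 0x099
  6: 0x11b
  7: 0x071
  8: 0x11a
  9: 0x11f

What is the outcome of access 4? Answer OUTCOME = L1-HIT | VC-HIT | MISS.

OUTCOME = MISS

0: 0x11d (blk 17, set 1) → MISS  vc=[]
1: 0x11f (blk 17, set 1) → L1-HIT  vc=[]
2: 0x96 (blk 9, set 1) → MISS  vc=[17]
3: 0x111 (blk 17, set 1) → VC-HIT  vc=[9]
4: 0xfb (blk 15, set 3) → MISS  vc=[9]
5: 0x99 (blk 9, set 1) → VC-HIT  vc=[17]
6: 0x11b (blk 17, set 1) → VC-HIT  vc=[9]
7: 0x71 (blk 7, set 3) → MISS  vc=[9, 15]
8: 0x11a (blk 17, set 1) → L1-HIT  vc=[9, 15]
9: 0x11f (blk 17, set 1) → L1-HIT  vc=[9, 15]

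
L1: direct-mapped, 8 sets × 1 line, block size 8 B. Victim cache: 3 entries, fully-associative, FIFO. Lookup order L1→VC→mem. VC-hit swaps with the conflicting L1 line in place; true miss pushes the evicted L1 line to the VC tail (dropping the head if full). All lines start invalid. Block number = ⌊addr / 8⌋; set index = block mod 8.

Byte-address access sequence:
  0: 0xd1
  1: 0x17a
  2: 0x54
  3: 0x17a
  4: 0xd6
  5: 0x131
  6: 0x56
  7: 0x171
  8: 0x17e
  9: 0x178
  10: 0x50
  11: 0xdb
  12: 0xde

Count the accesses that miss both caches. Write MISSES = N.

  [0] addr=0xd1 blk=26 s=2: MISS | VC []
  [1] addr=0x17a blk=47 s=7: MISS | VC []
  [2] addr=0x54 blk=10 s=2: MISS | VC [26]
  [3] addr=0x17a blk=47 s=7: L1-HIT | VC [26]
  [4] addr=0xd6 blk=26 s=2: VC-HIT | VC [10]
  [5] addr=0x131 blk=38 s=6: MISS | VC [10]
  [6] addr=0x56 blk=10 s=2: VC-HIT | VC [26]
  [7] addr=0x171 blk=46 s=6: MISS | VC [26, 38]
  [8] addr=0x17e blk=47 s=7: L1-HIT | VC [26, 38]
  [9] addr=0x178 blk=47 s=7: L1-HIT | VC [26, 38]
  [10] addr=0x50 blk=10 s=2: L1-HIT | VC [26, 38]
  [11] addr=0xdb blk=27 s=3: MISS | VC [26, 38]
  [12] addr=0xde blk=27 s=3: L1-HIT | VC [26, 38]

MISSES = 6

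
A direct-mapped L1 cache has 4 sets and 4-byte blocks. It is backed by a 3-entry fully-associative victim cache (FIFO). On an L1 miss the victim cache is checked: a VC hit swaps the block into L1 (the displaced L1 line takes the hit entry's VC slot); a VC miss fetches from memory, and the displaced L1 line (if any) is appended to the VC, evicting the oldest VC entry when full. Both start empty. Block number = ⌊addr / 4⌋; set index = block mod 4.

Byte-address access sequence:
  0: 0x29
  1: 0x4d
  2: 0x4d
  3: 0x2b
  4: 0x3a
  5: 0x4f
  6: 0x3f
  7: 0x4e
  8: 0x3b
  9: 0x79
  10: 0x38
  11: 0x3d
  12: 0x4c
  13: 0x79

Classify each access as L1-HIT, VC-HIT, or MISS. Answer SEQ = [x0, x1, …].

SEQ = [MISS, MISS, L1-HIT, L1-HIT, MISS, L1-HIT, MISS, VC-HIT, L1-HIT, MISS, VC-HIT, VC-HIT, VC-HIT, VC-HIT]

  [0] addr=0x29 blk=10 s=2: MISS | VC []
  [1] addr=0x4d blk=19 s=3: MISS | VC []
  [2] addr=0x4d blk=19 s=3: L1-HIT | VC []
  [3] addr=0x2b blk=10 s=2: L1-HIT | VC []
  [4] addr=0x3a blk=14 s=2: MISS | VC [10]
  [5] addr=0x4f blk=19 s=3: L1-HIT | VC [10]
  [6] addr=0x3f blk=15 s=3: MISS | VC [10, 19]
  [7] addr=0x4e blk=19 s=3: VC-HIT | VC [10, 15]
  [8] addr=0x3b blk=14 s=2: L1-HIT | VC [10, 15]
  [9] addr=0x79 blk=30 s=2: MISS | VC [10, 15, 14]
  [10] addr=0x38 blk=14 s=2: VC-HIT | VC [10, 15, 30]
  [11] addr=0x3d blk=15 s=3: VC-HIT | VC [10, 19, 30]
  [12] addr=0x4c blk=19 s=3: VC-HIT | VC [10, 15, 30]
  [13] addr=0x79 blk=30 s=2: VC-HIT | VC [10, 15, 14]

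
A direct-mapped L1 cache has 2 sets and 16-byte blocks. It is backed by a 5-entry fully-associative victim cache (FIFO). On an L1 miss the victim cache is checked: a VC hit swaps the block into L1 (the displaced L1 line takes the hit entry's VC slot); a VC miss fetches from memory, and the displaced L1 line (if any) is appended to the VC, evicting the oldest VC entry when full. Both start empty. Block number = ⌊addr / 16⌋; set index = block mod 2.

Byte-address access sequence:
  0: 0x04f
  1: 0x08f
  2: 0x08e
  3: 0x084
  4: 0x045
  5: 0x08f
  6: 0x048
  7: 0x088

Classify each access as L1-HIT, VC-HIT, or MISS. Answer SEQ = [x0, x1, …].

  [0] addr=0x4f blk=4 s=0: MISS | VC []
  [1] addr=0x8f blk=8 s=0: MISS | VC [4]
  [2] addr=0x8e blk=8 s=0: L1-HIT | VC [4]
  [3] addr=0x84 blk=8 s=0: L1-HIT | VC [4]
  [4] addr=0x45 blk=4 s=0: VC-HIT | VC [8]
  [5] addr=0x8f blk=8 s=0: VC-HIT | VC [4]
  [6] addr=0x48 blk=4 s=0: VC-HIT | VC [8]
  [7] addr=0x88 blk=8 s=0: VC-HIT | VC [4]

SEQ = [MISS, MISS, L1-HIT, L1-HIT, VC-HIT, VC-HIT, VC-HIT, VC-HIT]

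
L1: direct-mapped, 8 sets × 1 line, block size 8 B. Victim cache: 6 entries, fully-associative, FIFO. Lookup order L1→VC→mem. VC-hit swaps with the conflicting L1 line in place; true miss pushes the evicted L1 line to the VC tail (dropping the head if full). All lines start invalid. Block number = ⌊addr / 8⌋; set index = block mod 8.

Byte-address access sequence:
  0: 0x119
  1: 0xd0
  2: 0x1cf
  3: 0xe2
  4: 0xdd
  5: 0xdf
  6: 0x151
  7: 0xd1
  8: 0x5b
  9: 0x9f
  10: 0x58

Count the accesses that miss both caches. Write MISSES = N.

0: 0x119 (blk 35, set 3) → MISS  vc=[]
1: 0xd0 (blk 26, set 2) → MISS  vc=[]
2: 0x1cf (blk 57, set 1) → MISS  vc=[]
3: 0xe2 (blk 28, set 4) → MISS  vc=[]
4: 0xdd (blk 27, set 3) → MISS  vc=[35]
5: 0xdf (blk 27, set 3) → L1-HIT  vc=[35]
6: 0x151 (blk 42, set 2) → MISS  vc=[35, 26]
7: 0xd1 (blk 26, set 2) → VC-HIT  vc=[35, 42]
8: 0x5b (blk 11, set 3) → MISS  vc=[35, 42, 27]
9: 0x9f (blk 19, set 3) → MISS  vc=[35, 42, 27, 11]
10: 0x58 (blk 11, set 3) → VC-HIT  vc=[35, 42, 27, 19]

MISSES = 8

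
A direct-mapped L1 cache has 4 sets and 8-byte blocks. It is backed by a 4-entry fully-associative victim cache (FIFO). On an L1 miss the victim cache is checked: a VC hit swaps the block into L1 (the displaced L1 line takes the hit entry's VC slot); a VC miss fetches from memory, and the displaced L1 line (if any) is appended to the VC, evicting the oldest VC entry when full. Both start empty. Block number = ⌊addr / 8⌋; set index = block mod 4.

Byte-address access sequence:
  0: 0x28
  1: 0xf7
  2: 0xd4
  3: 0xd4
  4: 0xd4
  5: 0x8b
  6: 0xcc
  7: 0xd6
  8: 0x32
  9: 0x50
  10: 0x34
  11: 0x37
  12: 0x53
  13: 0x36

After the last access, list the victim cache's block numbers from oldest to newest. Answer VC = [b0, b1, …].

VC = [5, 17, 26, 10]

0: 0x28 (blk 5, set 1) → MISS  vc=[]
1: 0xf7 (blk 30, set 2) → MISS  vc=[]
2: 0xd4 (blk 26, set 2) → MISS  vc=[30]
3: 0xd4 (blk 26, set 2) → L1-HIT  vc=[30]
4: 0xd4 (blk 26, set 2) → L1-HIT  vc=[30]
5: 0x8b (blk 17, set 1) → MISS  vc=[30, 5]
6: 0xcc (blk 25, set 1) → MISS  vc=[30, 5, 17]
7: 0xd6 (blk 26, set 2) → L1-HIT  vc=[30, 5, 17]
8: 0x32 (blk 6, set 2) → MISS  vc=[30, 5, 17, 26]
9: 0x50 (blk 10, set 2) → MISS  vc=[5, 17, 26, 6]
10: 0x34 (blk 6, set 2) → VC-HIT  vc=[5, 17, 26, 10]
11: 0x37 (blk 6, set 2) → L1-HIT  vc=[5, 17, 26, 10]
12: 0x53 (blk 10, set 2) → VC-HIT  vc=[5, 17, 26, 6]
13: 0x36 (blk 6, set 2) → VC-HIT  vc=[5, 17, 26, 10]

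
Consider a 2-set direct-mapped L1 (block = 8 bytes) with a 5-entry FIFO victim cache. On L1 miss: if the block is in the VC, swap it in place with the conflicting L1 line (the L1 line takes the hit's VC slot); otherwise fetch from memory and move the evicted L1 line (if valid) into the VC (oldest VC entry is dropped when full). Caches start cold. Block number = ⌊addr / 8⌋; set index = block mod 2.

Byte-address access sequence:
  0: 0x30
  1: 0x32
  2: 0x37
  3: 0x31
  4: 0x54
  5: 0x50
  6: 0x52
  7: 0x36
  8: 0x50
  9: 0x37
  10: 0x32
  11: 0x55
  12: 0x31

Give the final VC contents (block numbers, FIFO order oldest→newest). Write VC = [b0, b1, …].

VC = [10]

0: 0x30 (blk 6, set 0) → MISS  vc=[]
1: 0x32 (blk 6, set 0) → L1-HIT  vc=[]
2: 0x37 (blk 6, set 0) → L1-HIT  vc=[]
3: 0x31 (blk 6, set 0) → L1-HIT  vc=[]
4: 0x54 (blk 10, set 0) → MISS  vc=[6]
5: 0x50 (blk 10, set 0) → L1-HIT  vc=[6]
6: 0x52 (blk 10, set 0) → L1-HIT  vc=[6]
7: 0x36 (blk 6, set 0) → VC-HIT  vc=[10]
8: 0x50 (blk 10, set 0) → VC-HIT  vc=[6]
9: 0x37 (blk 6, set 0) → VC-HIT  vc=[10]
10: 0x32 (blk 6, set 0) → L1-HIT  vc=[10]
11: 0x55 (blk 10, set 0) → VC-HIT  vc=[6]
12: 0x31 (blk 6, set 0) → VC-HIT  vc=[10]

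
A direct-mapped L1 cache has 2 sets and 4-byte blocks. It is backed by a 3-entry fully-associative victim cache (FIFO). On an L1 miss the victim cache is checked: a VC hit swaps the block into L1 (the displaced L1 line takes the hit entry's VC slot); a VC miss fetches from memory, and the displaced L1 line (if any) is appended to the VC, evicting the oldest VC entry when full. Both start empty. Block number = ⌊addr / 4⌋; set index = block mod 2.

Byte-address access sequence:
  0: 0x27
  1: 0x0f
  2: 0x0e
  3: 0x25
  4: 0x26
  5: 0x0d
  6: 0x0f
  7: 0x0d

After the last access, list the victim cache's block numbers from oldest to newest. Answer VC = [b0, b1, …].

  [0] addr=0x27 blk=9 s=1: MISS | VC []
  [1] addr=0xf blk=3 s=1: MISS | VC [9]
  [2] addr=0xe blk=3 s=1: L1-HIT | VC [9]
  [3] addr=0x25 blk=9 s=1: VC-HIT | VC [3]
  [4] addr=0x26 blk=9 s=1: L1-HIT | VC [3]
  [5] addr=0xd blk=3 s=1: VC-HIT | VC [9]
  [6] addr=0xf blk=3 s=1: L1-HIT | VC [9]
  [7] addr=0xd blk=3 s=1: L1-HIT | VC [9]

VC = [9]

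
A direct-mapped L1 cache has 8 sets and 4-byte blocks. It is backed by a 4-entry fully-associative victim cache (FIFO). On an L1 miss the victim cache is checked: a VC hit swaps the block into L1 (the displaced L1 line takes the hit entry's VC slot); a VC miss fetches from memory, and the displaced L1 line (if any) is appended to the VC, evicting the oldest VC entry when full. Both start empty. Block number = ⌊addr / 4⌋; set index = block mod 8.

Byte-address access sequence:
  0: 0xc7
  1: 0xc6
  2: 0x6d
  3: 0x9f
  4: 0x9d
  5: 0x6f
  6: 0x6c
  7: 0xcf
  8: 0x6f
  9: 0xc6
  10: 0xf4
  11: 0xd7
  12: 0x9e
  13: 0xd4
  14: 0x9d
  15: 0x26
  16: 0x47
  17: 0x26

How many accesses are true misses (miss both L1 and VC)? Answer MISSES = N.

0: 0xc7 (blk 49, set 1) → MISS  vc=[]
1: 0xc6 (blk 49, set 1) → L1-HIT  vc=[]
2: 0x6d (blk 27, set 3) → MISS  vc=[]
3: 0x9f (blk 39, set 7) → MISS  vc=[]
4: 0x9d (blk 39, set 7) → L1-HIT  vc=[]
5: 0x6f (blk 27, set 3) → L1-HIT  vc=[]
6: 0x6c (blk 27, set 3) → L1-HIT  vc=[]
7: 0xcf (blk 51, set 3) → MISS  vc=[27]
8: 0x6f (blk 27, set 3) → VC-HIT  vc=[51]
9: 0xc6 (blk 49, set 1) → L1-HIT  vc=[51]
10: 0xf4 (blk 61, set 5) → MISS  vc=[51]
11: 0xd7 (blk 53, set 5) → MISS  vc=[51, 61]
12: 0x9e (blk 39, set 7) → L1-HIT  vc=[51, 61]
13: 0xd4 (blk 53, set 5) → L1-HIT  vc=[51, 61]
14: 0x9d (blk 39, set 7) → L1-HIT  vc=[51, 61]
15: 0x26 (blk 9, set 1) → MISS  vc=[51, 61, 49]
16: 0x47 (blk 17, set 1) → MISS  vc=[51, 61, 49, 9]
17: 0x26 (blk 9, set 1) → VC-HIT  vc=[51, 61, 49, 17]

MISSES = 8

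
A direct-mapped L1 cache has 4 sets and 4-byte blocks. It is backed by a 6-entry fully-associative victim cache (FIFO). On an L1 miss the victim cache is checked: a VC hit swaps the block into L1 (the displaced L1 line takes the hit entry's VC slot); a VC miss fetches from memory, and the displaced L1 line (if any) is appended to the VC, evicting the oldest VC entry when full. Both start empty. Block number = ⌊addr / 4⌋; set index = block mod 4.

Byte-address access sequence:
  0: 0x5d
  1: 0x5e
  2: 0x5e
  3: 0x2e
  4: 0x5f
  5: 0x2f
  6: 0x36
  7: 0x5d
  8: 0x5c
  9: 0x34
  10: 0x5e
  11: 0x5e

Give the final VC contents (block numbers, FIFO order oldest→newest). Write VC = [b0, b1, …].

#0 0x5d→b23/s3 MISS; vc=[]
#1 0x5e→b23/s3 L1-HIT; vc=[]
#2 0x5e→b23/s3 L1-HIT; vc=[]
#3 0x2e→b11/s3 MISS; vc=[23]
#4 0x5f→b23/s3 VC-HIT; vc=[11]
#5 0x2f→b11/s3 VC-HIT; vc=[23]
#6 0x36→b13/s1 MISS; vc=[23]
#7 0x5d→b23/s3 VC-HIT; vc=[11]
#8 0x5c→b23/s3 L1-HIT; vc=[11]
#9 0x34→b13/s1 L1-HIT; vc=[11]
#10 0x5e→b23/s3 L1-HIT; vc=[11]
#11 0x5e→b23/s3 L1-HIT; vc=[11]

VC = [11]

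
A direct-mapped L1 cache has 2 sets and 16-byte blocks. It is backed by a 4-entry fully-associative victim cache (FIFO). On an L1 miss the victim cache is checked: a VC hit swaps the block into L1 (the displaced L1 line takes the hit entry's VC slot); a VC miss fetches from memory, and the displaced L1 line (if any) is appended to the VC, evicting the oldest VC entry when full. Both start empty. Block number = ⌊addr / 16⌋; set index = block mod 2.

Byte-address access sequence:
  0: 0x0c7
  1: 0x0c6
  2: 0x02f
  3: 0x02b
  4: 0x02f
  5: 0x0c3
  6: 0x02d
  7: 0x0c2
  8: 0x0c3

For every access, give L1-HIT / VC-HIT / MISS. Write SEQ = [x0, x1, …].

SEQ = [MISS, L1-HIT, MISS, L1-HIT, L1-HIT, VC-HIT, VC-HIT, VC-HIT, L1-HIT]

#0 0xc7→b12/s0 MISS; vc=[]
#1 0xc6→b12/s0 L1-HIT; vc=[]
#2 0x2f→b2/s0 MISS; vc=[12]
#3 0x2b→b2/s0 L1-HIT; vc=[12]
#4 0x2f→b2/s0 L1-HIT; vc=[12]
#5 0xc3→b12/s0 VC-HIT; vc=[2]
#6 0x2d→b2/s0 VC-HIT; vc=[12]
#7 0xc2→b12/s0 VC-HIT; vc=[2]
#8 0xc3→b12/s0 L1-HIT; vc=[2]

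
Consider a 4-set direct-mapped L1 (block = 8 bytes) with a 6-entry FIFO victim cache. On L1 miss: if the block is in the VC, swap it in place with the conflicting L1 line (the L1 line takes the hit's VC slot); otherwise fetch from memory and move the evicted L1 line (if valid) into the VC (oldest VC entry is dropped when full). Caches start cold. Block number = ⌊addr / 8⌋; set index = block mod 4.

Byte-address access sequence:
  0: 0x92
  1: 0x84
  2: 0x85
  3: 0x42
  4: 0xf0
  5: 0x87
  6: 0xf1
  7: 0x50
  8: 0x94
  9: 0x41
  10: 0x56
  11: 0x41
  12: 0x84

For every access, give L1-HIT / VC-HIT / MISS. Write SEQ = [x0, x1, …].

0: 0x92 (blk 18, set 2) → MISS  vc=[]
1: 0x84 (blk 16, set 0) → MISS  vc=[]
2: 0x85 (blk 16, set 0) → L1-HIT  vc=[]
3: 0x42 (blk 8, set 0) → MISS  vc=[16]
4: 0xf0 (blk 30, set 2) → MISS  vc=[16, 18]
5: 0x87 (blk 16, set 0) → VC-HIT  vc=[8, 18]
6: 0xf1 (blk 30, set 2) → L1-HIT  vc=[8, 18]
7: 0x50 (blk 10, set 2) → MISS  vc=[8, 18, 30]
8: 0x94 (blk 18, set 2) → VC-HIT  vc=[8, 10, 30]
9: 0x41 (blk 8, set 0) → VC-HIT  vc=[16, 10, 30]
10: 0x56 (blk 10, set 2) → VC-HIT  vc=[16, 18, 30]
11: 0x41 (blk 8, set 0) → L1-HIT  vc=[16, 18, 30]
12: 0x84 (blk 16, set 0) → VC-HIT  vc=[8, 18, 30]

SEQ = [MISS, MISS, L1-HIT, MISS, MISS, VC-HIT, L1-HIT, MISS, VC-HIT, VC-HIT, VC-HIT, L1-HIT, VC-HIT]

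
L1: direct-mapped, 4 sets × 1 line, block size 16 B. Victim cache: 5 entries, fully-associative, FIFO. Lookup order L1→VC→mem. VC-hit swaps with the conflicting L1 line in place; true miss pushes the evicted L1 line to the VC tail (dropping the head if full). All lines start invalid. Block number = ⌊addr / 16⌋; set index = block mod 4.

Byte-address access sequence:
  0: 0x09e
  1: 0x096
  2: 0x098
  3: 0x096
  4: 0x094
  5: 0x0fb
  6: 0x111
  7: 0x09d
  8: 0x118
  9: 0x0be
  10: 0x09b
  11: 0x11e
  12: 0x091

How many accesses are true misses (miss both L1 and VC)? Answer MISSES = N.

MISSES = 4

0: 0x9e (blk 9, set 1) → MISS  vc=[]
1: 0x96 (blk 9, set 1) → L1-HIT  vc=[]
2: 0x98 (blk 9, set 1) → L1-HIT  vc=[]
3: 0x96 (blk 9, set 1) → L1-HIT  vc=[]
4: 0x94 (blk 9, set 1) → L1-HIT  vc=[]
5: 0xfb (blk 15, set 3) → MISS  vc=[]
6: 0x111 (blk 17, set 1) → MISS  vc=[9]
7: 0x9d (blk 9, set 1) → VC-HIT  vc=[17]
8: 0x118 (blk 17, set 1) → VC-HIT  vc=[9]
9: 0xbe (blk 11, set 3) → MISS  vc=[9, 15]
10: 0x9b (blk 9, set 1) → VC-HIT  vc=[17, 15]
11: 0x11e (blk 17, set 1) → VC-HIT  vc=[9, 15]
12: 0x91 (blk 9, set 1) → VC-HIT  vc=[17, 15]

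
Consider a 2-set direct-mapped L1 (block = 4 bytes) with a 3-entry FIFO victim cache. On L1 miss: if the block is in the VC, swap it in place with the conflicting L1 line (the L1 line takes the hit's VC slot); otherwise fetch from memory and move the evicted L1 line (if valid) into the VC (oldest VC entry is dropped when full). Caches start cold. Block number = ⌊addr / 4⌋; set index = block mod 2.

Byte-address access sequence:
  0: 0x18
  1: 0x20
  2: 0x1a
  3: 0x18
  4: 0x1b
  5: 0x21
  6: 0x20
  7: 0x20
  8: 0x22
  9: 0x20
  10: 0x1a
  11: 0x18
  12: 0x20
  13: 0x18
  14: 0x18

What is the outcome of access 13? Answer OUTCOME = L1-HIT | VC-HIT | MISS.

OUTCOME = VC-HIT

  [0] addr=0x18 blk=6 s=0: MISS | VC []
  [1] addr=0x20 blk=8 s=0: MISS | VC [6]
  [2] addr=0x1a blk=6 s=0: VC-HIT | VC [8]
  [3] addr=0x18 blk=6 s=0: L1-HIT | VC [8]
  [4] addr=0x1b blk=6 s=0: L1-HIT | VC [8]
  [5] addr=0x21 blk=8 s=0: VC-HIT | VC [6]
  [6] addr=0x20 blk=8 s=0: L1-HIT | VC [6]
  [7] addr=0x20 blk=8 s=0: L1-HIT | VC [6]
  [8] addr=0x22 blk=8 s=0: L1-HIT | VC [6]
  [9] addr=0x20 blk=8 s=0: L1-HIT | VC [6]
  [10] addr=0x1a blk=6 s=0: VC-HIT | VC [8]
  [11] addr=0x18 blk=6 s=0: L1-HIT | VC [8]
  [12] addr=0x20 blk=8 s=0: VC-HIT | VC [6]
  [13] addr=0x18 blk=6 s=0: VC-HIT | VC [8]
  [14] addr=0x18 blk=6 s=0: L1-HIT | VC [8]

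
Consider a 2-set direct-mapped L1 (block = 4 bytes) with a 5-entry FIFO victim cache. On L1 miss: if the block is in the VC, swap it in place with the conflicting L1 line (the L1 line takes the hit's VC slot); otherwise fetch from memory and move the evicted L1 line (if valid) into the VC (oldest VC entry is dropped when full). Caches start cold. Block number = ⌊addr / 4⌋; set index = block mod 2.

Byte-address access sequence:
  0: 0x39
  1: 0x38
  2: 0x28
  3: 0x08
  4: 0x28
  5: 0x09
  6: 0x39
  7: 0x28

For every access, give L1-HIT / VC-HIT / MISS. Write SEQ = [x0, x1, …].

0: 0x39 (blk 14, set 0) → MISS  vc=[]
1: 0x38 (blk 14, set 0) → L1-HIT  vc=[]
2: 0x28 (blk 10, set 0) → MISS  vc=[14]
3: 0x8 (blk 2, set 0) → MISS  vc=[14, 10]
4: 0x28 (blk 10, set 0) → VC-HIT  vc=[14, 2]
5: 0x9 (blk 2, set 0) → VC-HIT  vc=[14, 10]
6: 0x39 (blk 14, set 0) → VC-HIT  vc=[2, 10]
7: 0x28 (blk 10, set 0) → VC-HIT  vc=[2, 14]

SEQ = [MISS, L1-HIT, MISS, MISS, VC-HIT, VC-HIT, VC-HIT, VC-HIT]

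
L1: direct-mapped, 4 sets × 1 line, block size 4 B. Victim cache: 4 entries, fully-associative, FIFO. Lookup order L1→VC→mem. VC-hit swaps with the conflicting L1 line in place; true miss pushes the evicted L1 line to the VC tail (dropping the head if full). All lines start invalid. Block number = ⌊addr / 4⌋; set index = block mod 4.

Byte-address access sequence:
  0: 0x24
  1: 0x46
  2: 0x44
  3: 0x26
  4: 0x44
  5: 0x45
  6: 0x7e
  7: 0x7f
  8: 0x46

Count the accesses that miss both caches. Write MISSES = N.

#0 0x24→b9/s1 MISS; vc=[]
#1 0x46→b17/s1 MISS; vc=[9]
#2 0x44→b17/s1 L1-HIT; vc=[9]
#3 0x26→b9/s1 VC-HIT; vc=[17]
#4 0x44→b17/s1 VC-HIT; vc=[9]
#5 0x45→b17/s1 L1-HIT; vc=[9]
#6 0x7e→b31/s3 MISS; vc=[9]
#7 0x7f→b31/s3 L1-HIT; vc=[9]
#8 0x46→b17/s1 L1-HIT; vc=[9]

MISSES = 3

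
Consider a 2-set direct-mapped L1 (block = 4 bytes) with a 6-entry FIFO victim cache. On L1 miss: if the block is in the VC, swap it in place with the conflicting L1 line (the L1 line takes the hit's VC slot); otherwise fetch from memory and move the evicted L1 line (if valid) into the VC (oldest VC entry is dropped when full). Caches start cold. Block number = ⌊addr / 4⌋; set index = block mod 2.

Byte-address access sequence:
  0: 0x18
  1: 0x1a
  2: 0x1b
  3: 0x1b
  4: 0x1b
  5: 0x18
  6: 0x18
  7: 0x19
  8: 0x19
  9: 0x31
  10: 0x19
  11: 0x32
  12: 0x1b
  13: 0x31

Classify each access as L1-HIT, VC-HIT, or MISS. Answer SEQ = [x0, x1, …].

0: 0x18 (blk 6, set 0) → MISS  vc=[]
1: 0x1a (blk 6, set 0) → L1-HIT  vc=[]
2: 0x1b (blk 6, set 0) → L1-HIT  vc=[]
3: 0x1b (blk 6, set 0) → L1-HIT  vc=[]
4: 0x1b (blk 6, set 0) → L1-HIT  vc=[]
5: 0x18 (blk 6, set 0) → L1-HIT  vc=[]
6: 0x18 (blk 6, set 0) → L1-HIT  vc=[]
7: 0x19 (blk 6, set 0) → L1-HIT  vc=[]
8: 0x19 (blk 6, set 0) → L1-HIT  vc=[]
9: 0x31 (blk 12, set 0) → MISS  vc=[6]
10: 0x19 (blk 6, set 0) → VC-HIT  vc=[12]
11: 0x32 (blk 12, set 0) → VC-HIT  vc=[6]
12: 0x1b (blk 6, set 0) → VC-HIT  vc=[12]
13: 0x31 (blk 12, set 0) → VC-HIT  vc=[6]

SEQ = [MISS, L1-HIT, L1-HIT, L1-HIT, L1-HIT, L1-HIT, L1-HIT, L1-HIT, L1-HIT, MISS, VC-HIT, VC-HIT, VC-HIT, VC-HIT]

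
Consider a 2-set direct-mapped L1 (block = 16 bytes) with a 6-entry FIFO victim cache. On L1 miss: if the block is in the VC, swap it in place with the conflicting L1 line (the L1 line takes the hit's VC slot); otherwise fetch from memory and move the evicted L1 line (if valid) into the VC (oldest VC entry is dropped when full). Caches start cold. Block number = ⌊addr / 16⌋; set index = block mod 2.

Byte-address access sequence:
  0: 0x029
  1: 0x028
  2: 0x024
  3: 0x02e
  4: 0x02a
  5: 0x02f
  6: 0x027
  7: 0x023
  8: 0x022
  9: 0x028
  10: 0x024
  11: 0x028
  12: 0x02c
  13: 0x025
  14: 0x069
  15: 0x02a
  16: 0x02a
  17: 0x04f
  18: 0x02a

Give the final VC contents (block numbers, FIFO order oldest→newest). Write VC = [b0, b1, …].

VC = [6, 4]

0: 0x29 (blk 2, set 0) → MISS  vc=[]
1: 0x28 (blk 2, set 0) → L1-HIT  vc=[]
2: 0x24 (blk 2, set 0) → L1-HIT  vc=[]
3: 0x2e (blk 2, set 0) → L1-HIT  vc=[]
4: 0x2a (blk 2, set 0) → L1-HIT  vc=[]
5: 0x2f (blk 2, set 0) → L1-HIT  vc=[]
6: 0x27 (blk 2, set 0) → L1-HIT  vc=[]
7: 0x23 (blk 2, set 0) → L1-HIT  vc=[]
8: 0x22 (blk 2, set 0) → L1-HIT  vc=[]
9: 0x28 (blk 2, set 0) → L1-HIT  vc=[]
10: 0x24 (blk 2, set 0) → L1-HIT  vc=[]
11: 0x28 (blk 2, set 0) → L1-HIT  vc=[]
12: 0x2c (blk 2, set 0) → L1-HIT  vc=[]
13: 0x25 (blk 2, set 0) → L1-HIT  vc=[]
14: 0x69 (blk 6, set 0) → MISS  vc=[2]
15: 0x2a (blk 2, set 0) → VC-HIT  vc=[6]
16: 0x2a (blk 2, set 0) → L1-HIT  vc=[6]
17: 0x4f (blk 4, set 0) → MISS  vc=[6, 2]
18: 0x2a (blk 2, set 0) → VC-HIT  vc=[6, 4]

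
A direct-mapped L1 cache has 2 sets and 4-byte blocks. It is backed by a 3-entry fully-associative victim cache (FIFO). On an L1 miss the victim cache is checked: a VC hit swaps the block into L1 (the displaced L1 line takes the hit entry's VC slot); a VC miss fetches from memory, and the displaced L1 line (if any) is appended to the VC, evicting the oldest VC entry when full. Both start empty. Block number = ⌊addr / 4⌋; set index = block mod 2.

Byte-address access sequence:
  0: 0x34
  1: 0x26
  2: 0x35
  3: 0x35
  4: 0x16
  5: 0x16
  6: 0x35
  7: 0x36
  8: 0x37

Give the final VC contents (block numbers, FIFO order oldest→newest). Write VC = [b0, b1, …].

VC = [9, 5]

  [0] addr=0x34 blk=13 s=1: MISS | VC []
  [1] addr=0x26 blk=9 s=1: MISS | VC [13]
  [2] addr=0x35 blk=13 s=1: VC-HIT | VC [9]
  [3] addr=0x35 blk=13 s=1: L1-HIT | VC [9]
  [4] addr=0x16 blk=5 s=1: MISS | VC [9, 13]
  [5] addr=0x16 blk=5 s=1: L1-HIT | VC [9, 13]
  [6] addr=0x35 blk=13 s=1: VC-HIT | VC [9, 5]
  [7] addr=0x36 blk=13 s=1: L1-HIT | VC [9, 5]
  [8] addr=0x37 blk=13 s=1: L1-HIT | VC [9, 5]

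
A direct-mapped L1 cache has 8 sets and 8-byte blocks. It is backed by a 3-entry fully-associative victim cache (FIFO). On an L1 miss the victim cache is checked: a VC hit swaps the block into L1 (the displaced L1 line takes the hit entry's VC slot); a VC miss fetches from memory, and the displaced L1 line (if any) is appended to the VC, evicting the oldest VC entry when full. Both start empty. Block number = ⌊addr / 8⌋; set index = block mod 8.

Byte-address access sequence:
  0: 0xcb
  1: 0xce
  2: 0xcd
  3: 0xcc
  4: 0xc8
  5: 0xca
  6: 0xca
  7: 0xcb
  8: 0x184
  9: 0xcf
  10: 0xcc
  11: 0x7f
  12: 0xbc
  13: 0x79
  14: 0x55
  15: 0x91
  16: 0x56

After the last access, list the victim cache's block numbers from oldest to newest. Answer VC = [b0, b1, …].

  [0] addr=0xcb blk=25 s=1: MISS | VC []
  [1] addr=0xce blk=25 s=1: L1-HIT | VC []
  [2] addr=0xcd blk=25 s=1: L1-HIT | VC []
  [3] addr=0xcc blk=25 s=1: L1-HIT | VC []
  [4] addr=0xc8 blk=25 s=1: L1-HIT | VC []
  [5] addr=0xca blk=25 s=1: L1-HIT | VC []
  [6] addr=0xca blk=25 s=1: L1-HIT | VC []
  [7] addr=0xcb blk=25 s=1: L1-HIT | VC []
  [8] addr=0x184 blk=48 s=0: MISS | VC []
  [9] addr=0xcf blk=25 s=1: L1-HIT | VC []
  [10] addr=0xcc blk=25 s=1: L1-HIT | VC []
  [11] addr=0x7f blk=15 s=7: MISS | VC []
  [12] addr=0xbc blk=23 s=7: MISS | VC [15]
  [13] addr=0x79 blk=15 s=7: VC-HIT | VC [23]
  [14] addr=0x55 blk=10 s=2: MISS | VC [23]
  [15] addr=0x91 blk=18 s=2: MISS | VC [23, 10]
  [16] addr=0x56 blk=10 s=2: VC-HIT | VC [23, 18]

VC = [23, 18]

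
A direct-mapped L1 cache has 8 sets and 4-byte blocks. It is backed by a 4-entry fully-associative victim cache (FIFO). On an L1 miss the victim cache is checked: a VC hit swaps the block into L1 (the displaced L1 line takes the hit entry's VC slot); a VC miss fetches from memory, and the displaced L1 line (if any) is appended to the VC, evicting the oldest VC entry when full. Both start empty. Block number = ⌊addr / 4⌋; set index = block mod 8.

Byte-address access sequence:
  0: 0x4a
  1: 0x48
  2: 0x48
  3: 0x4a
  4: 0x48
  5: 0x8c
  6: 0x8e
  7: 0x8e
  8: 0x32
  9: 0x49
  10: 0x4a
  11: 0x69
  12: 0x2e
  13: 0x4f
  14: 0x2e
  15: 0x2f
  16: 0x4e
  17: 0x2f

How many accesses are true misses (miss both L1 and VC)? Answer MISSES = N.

MISSES = 6

0: 0x4a (blk 18, set 2) → MISS  vc=[]
1: 0x48 (blk 18, set 2) → L1-HIT  vc=[]
2: 0x48 (blk 18, set 2) → L1-HIT  vc=[]
3: 0x4a (blk 18, set 2) → L1-HIT  vc=[]
4: 0x48 (blk 18, set 2) → L1-HIT  vc=[]
5: 0x8c (blk 35, set 3) → MISS  vc=[]
6: 0x8e (blk 35, set 3) → L1-HIT  vc=[]
7: 0x8e (blk 35, set 3) → L1-HIT  vc=[]
8: 0x32 (blk 12, set 4) → MISS  vc=[]
9: 0x49 (blk 18, set 2) → L1-HIT  vc=[]
10: 0x4a (blk 18, set 2) → L1-HIT  vc=[]
11: 0x69 (blk 26, set 2) → MISS  vc=[18]
12: 0x2e (blk 11, set 3) → MISS  vc=[18, 35]
13: 0x4f (blk 19, set 3) → MISS  vc=[18, 35, 11]
14: 0x2e (blk 11, set 3) → VC-HIT  vc=[18, 35, 19]
15: 0x2f (blk 11, set 3) → L1-HIT  vc=[18, 35, 19]
16: 0x4e (blk 19, set 3) → VC-HIT  vc=[18, 35, 11]
17: 0x2f (blk 11, set 3) → VC-HIT  vc=[18, 35, 19]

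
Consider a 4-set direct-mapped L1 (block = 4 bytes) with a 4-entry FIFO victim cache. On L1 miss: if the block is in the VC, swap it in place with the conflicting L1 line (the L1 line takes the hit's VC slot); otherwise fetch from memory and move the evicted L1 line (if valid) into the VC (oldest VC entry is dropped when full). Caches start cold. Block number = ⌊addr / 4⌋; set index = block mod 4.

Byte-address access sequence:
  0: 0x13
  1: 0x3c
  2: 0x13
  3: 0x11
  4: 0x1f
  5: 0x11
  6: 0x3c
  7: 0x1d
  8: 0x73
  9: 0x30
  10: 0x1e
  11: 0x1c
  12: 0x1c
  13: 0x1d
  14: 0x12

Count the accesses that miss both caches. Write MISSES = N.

MISSES = 5

#0 0x13→b4/s0 MISS; vc=[]
#1 0x3c→b15/s3 MISS; vc=[]
#2 0x13→b4/s0 L1-HIT; vc=[]
#3 0x11→b4/s0 L1-HIT; vc=[]
#4 0x1f→b7/s3 MISS; vc=[15]
#5 0x11→b4/s0 L1-HIT; vc=[15]
#6 0x3c→b15/s3 VC-HIT; vc=[7]
#7 0x1d→b7/s3 VC-HIT; vc=[15]
#8 0x73→b28/s0 MISS; vc=[15,4]
#9 0x30→b12/s0 MISS; vc=[15,4,28]
#10 0x1e→b7/s3 L1-HIT; vc=[15,4,28]
#11 0x1c→b7/s3 L1-HIT; vc=[15,4,28]
#12 0x1c→b7/s3 L1-HIT; vc=[15,4,28]
#13 0x1d→b7/s3 L1-HIT; vc=[15,4,28]
#14 0x12→b4/s0 VC-HIT; vc=[15,12,28]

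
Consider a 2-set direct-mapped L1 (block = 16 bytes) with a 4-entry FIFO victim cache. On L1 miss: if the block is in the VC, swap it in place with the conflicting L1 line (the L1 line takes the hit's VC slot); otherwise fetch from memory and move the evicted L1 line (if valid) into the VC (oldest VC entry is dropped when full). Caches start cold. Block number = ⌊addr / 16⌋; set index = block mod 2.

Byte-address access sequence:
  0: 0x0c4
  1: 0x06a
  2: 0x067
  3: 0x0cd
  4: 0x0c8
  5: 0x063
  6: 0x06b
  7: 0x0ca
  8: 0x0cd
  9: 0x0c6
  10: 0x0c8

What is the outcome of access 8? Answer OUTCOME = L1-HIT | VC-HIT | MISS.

#0 0xc4→b12/s0 MISS; vc=[]
#1 0x6a→b6/s0 MISS; vc=[12]
#2 0x67→b6/s0 L1-HIT; vc=[12]
#3 0xcd→b12/s0 VC-HIT; vc=[6]
#4 0xc8→b12/s0 L1-HIT; vc=[6]
#5 0x63→b6/s0 VC-HIT; vc=[12]
#6 0x6b→b6/s0 L1-HIT; vc=[12]
#7 0xca→b12/s0 VC-HIT; vc=[6]
#8 0xcd→b12/s0 L1-HIT; vc=[6]
#9 0xc6→b12/s0 L1-HIT; vc=[6]
#10 0xc8→b12/s0 L1-HIT; vc=[6]

OUTCOME = L1-HIT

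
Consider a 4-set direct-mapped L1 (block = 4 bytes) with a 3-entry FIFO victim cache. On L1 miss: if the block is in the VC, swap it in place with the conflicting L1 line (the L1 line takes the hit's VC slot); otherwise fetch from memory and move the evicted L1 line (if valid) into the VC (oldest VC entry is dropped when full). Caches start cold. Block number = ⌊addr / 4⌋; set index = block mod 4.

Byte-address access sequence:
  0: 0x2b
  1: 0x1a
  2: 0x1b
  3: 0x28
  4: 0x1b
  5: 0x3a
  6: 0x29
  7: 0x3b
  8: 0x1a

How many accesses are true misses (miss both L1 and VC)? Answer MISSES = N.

#0 0x2b→b10/s2 MISS; vc=[]
#1 0x1a→b6/s2 MISS; vc=[10]
#2 0x1b→b6/s2 L1-HIT; vc=[10]
#3 0x28→b10/s2 VC-HIT; vc=[6]
#4 0x1b→b6/s2 VC-HIT; vc=[10]
#5 0x3a→b14/s2 MISS; vc=[10,6]
#6 0x29→b10/s2 VC-HIT; vc=[14,6]
#7 0x3b→b14/s2 VC-HIT; vc=[10,6]
#8 0x1a→b6/s2 VC-HIT; vc=[10,14]

MISSES = 3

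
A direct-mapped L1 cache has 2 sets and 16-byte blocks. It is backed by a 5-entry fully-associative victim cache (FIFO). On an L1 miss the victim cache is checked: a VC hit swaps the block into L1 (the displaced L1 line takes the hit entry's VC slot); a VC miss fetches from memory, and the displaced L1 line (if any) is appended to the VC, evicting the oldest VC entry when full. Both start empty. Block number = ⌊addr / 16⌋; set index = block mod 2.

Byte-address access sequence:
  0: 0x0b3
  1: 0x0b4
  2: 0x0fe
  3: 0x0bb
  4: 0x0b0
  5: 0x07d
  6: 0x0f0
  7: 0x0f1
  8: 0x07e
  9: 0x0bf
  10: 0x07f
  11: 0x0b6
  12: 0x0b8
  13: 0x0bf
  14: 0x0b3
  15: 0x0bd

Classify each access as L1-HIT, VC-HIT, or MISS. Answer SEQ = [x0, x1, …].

SEQ = [MISS, L1-HIT, MISS, VC-HIT, L1-HIT, MISS, VC-HIT, L1-HIT, VC-HIT, VC-HIT, VC-HIT, VC-HIT, L1-HIT, L1-HIT, L1-HIT, L1-HIT]

#0 0xb3→b11/s1 MISS; vc=[]
#1 0xb4→b11/s1 L1-HIT; vc=[]
#2 0xfe→b15/s1 MISS; vc=[11]
#3 0xbb→b11/s1 VC-HIT; vc=[15]
#4 0xb0→b11/s1 L1-HIT; vc=[15]
#5 0x7d→b7/s1 MISS; vc=[15,11]
#6 0xf0→b15/s1 VC-HIT; vc=[7,11]
#7 0xf1→b15/s1 L1-HIT; vc=[7,11]
#8 0x7e→b7/s1 VC-HIT; vc=[15,11]
#9 0xbf→b11/s1 VC-HIT; vc=[15,7]
#10 0x7f→b7/s1 VC-HIT; vc=[15,11]
#11 0xb6→b11/s1 VC-HIT; vc=[15,7]
#12 0xb8→b11/s1 L1-HIT; vc=[15,7]
#13 0xbf→b11/s1 L1-HIT; vc=[15,7]
#14 0xb3→b11/s1 L1-HIT; vc=[15,7]
#15 0xbd→b11/s1 L1-HIT; vc=[15,7]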